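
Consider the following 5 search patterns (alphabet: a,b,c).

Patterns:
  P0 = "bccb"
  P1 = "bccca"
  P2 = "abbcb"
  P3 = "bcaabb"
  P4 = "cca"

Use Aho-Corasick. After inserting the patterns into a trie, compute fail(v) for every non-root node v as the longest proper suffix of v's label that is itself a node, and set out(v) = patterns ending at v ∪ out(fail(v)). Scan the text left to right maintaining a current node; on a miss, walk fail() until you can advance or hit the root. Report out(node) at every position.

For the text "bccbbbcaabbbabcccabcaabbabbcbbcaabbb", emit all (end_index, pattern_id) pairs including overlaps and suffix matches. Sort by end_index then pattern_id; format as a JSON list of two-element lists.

Construct AC machine:
Trie (insert patterns):
  0='ε' goto a→7 b→1 c→16
  1='b' goto c→2
  2='bc' goto a→12 c→3
  3='bcc' goto b→4 c→5
  4='bccb' goto ·  ←P0
  5='bccc' goto a→6
  6='bccca' goto ·  ←P1
  7='a' goto b→8
  8='ab' goto b→9
  9='abb' goto c→10
  10='abbc' goto b→11
  11='abbcb' goto ·  ←P2
  12='bca' goto a→13
  13='bcaa' goto b→14
  14='bcaab' goto b→15
  15='bcaabb' goto ·  ←P3
  16='c' goto c→17
  17='cc' goto a→18
  18='cca' goto ·  ←P4

Failure links (BFS by depth):
  fail(1) 'b': from fail(0)=0 chase 'b': 0 ⇒ 0;  out=∅∪out(0)=∅
  fail(7) 'a': from fail(0)=0 chase 'a': 0 ⇒ 0;  out=∅∪out(0)=∅
  fail(16) 'c': from fail(0)=0 chase 'c': 0 ⇒ 0;  out=∅∪out(0)=∅
  fail(2) 'bc': from fail(1)=0 chase 'c': 0 ⇒ 16;  out=∅∪out(16)=∅
  fail(8) 'ab': from fail(7)=0 chase 'b': 0 ⇒ 1;  out=∅∪out(1)=∅
  fail(17) 'cc': from fail(16)=0 chase 'c': 0 ⇒ 16;  out=∅∪out(16)=∅
  fail(3) 'bcc': from fail(2)=16 chase 'c': 16 ⇒ 17;  out=∅∪out(17)=∅
  fail(9) 'abb': from fail(8)=1 chase 'b': 1→0 ⇒ 1;  out=∅∪out(1)=∅
  fail(12) 'bca': from fail(2)=16 chase 'a': 16→0 ⇒ 7;  out=∅∪out(7)=∅
  fail(18) 'cca': from fail(17)=16 chase 'a': 16→0 ⇒ 7;  out={4}∪out(7)={4}
  fail(4) 'bccb': from fail(3)=17 chase 'b': 17→16→0 ⇒ 1;  out={0}∪out(1)={0}
  fail(5) 'bccc': from fail(3)=17 chase 'c': 17→16 ⇒ 17;  out=∅∪out(17)=∅
  fail(10) 'abbc': from fail(9)=1 chase 'c': 1 ⇒ 2;  out=∅∪out(2)=∅
  fail(13) 'bcaa': from fail(12)=7 chase 'a': 7→0 ⇒ 7;  out=∅∪out(7)=∅
  fail(6) 'bccca': from fail(5)=17 chase 'a': 17 ⇒ 18;  out={1}∪out(18)={1,4}
  fail(11) 'abbcb': from fail(10)=2 chase 'b': 2→16→0 ⇒ 1;  out={2}∪out(1)={2}
  fail(14) 'bcaab': from fail(13)=7 chase 'b': 7 ⇒ 8;  out=∅∪out(8)=∅
  fail(15) 'bcaabb': from fail(14)=8 chase 'b': 8 ⇒ 9;  out={3}∪out(9)={3}

Text stream:
pos 0 'b': at 1
pos 1 'c': at 2
pos 2 'c': at 3
pos 3 'b': at 4  → match P0@[0:3]
pos 4 'b': at 1 ·f
pos 5 'b': at 1 ·f
pos 6 'c': at 2
pos 7 'a': at 12
pos 8 'a': at 13
pos 9 'b': at 14
pos 10 'b': at 15  → match P3@[5:10]
pos 11 'b': at 1 ·f
pos 12 'a': at 7 ·f
pos 13 'b': at 8
pos 14 'c': at 2 ·f
pos 15 'c': at 3
pos 16 'c': at 5
pos 17 'a': at 6  → match P1@[13:17],P4@[15:17]
pos 18 'b': at 8 ·f
pos 19 'c': at 2 ·f
pos 20 'a': at 12
pos 21 'a': at 13
pos 22 'b': at 14
pos 23 'b': at 15  → match P3@[18:23]
pos 24 'a': at 7 ·f
pos 25 'b': at 8
pos 26 'b': at 9
pos 27 'c': at 10
pos 28 'b': at 11  → match P2@[24:28]
pos 29 'b': at 1 ·f
pos 30 'c': at 2
pos 31 'a': at 12
pos 32 'a': at 13
pos 33 'b': at 14
pos 34 'b': at 15  → match P3@[29:34]
pos 35 'b': at 1 ·f

Result: [[3,0],[10,3],[17,1],[17,4],[23,3],[28,2],[34,3]]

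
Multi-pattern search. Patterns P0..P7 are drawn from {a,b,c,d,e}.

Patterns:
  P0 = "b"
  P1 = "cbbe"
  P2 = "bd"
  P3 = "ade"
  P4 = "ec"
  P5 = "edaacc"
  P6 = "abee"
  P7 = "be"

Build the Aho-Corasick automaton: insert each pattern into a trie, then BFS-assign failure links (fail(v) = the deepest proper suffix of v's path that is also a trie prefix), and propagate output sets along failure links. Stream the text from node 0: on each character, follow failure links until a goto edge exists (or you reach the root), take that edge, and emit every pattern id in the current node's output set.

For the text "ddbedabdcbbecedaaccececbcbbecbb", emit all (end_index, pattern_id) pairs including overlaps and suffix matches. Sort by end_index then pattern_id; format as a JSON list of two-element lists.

Build automaton:
Trie nodes:
  0='ε' goto a→7 b→1 c→2 e→10
  1='b' goto d→6 e→20  [P0 ends]
  2='c' goto b→3
  3='cb' goto b→4
  4='cbb' goto e→5
  5='cbbe' goto ·  [P1 ends]
  6='bd' goto ·  [P2 ends]
  7='a' goto b→17 d→8
  8='ad' goto e→9
  9='ade' goto ·  [P3 ends]
  10='e' goto c→11 d→12
  11='ec' goto ·  [P4 ends]
  12='ed' goto a→13
  13='eda' goto a→14
  14='edaa' goto c→15
  15='edaac' goto c→16
  16='edaacc' goto ·  [P5 ends]
  17='ab' goto e→18
  18='abe' goto e→19
  19='abee' goto ·  [P6 ends]
  20='be' goto ·  [P7 ends]

Failure links (BFS by depth):
  fail(1) 'b': from fail(0)=0 chase 'b': 0 ⇒ 0;  out={0}∪out(0)={0}
  fail(2) 'c': from fail(0)=0 chase 'c': 0 ⇒ 0;  out=∅∪out(0)=∅
  fail(7) 'a': from fail(0)=0 chase 'a': 0 ⇒ 0;  out=∅∪out(0)=∅
  fail(10) 'e': from fail(0)=0 chase 'e': 0 ⇒ 0;  out=∅∪out(0)=∅
  fail(3) 'cb': from fail(2)=0 chase 'b': 0 ⇒ 1;  out=∅∪out(1)={0}
  fail(6) 'bd': from fail(1)=0 chase 'd': 0 ⇒ 0;  out={2}∪out(0)={2}
  fail(8) 'ad': from fail(7)=0 chase 'd': 0 ⇒ 0;  out=∅∪out(0)=∅
  fail(11) 'ec': from fail(10)=0 chase 'c': 0 ⇒ 2;  out={4}∪out(2)={4}
  fail(12) 'ed': from fail(10)=0 chase 'd': 0 ⇒ 0;  out=∅∪out(0)=∅
  fail(17) 'ab': from fail(7)=0 chase 'b': 0 ⇒ 1;  out=∅∪out(1)={0}
  fail(20) 'be': from fail(1)=0 chase 'e': 0 ⇒ 10;  out={7}∪out(10)={7}
  fail(4) 'cbb': from fail(3)=1 chase 'b': 1→0 ⇒ 1;  out=∅∪out(1)={0}
  fail(9) 'ade': from fail(8)=0 chase 'e': 0 ⇒ 10;  out={3}∪out(10)={3}
  fail(13) 'eda': from fail(12)=0 chase 'a': 0 ⇒ 7;  out=∅∪out(7)=∅
  fail(18) 'abe': from fail(17)=1 chase 'e': 1 ⇒ 20;  out=∅∪out(20)={7}
  fail(5) 'cbbe': from fail(4)=1 chase 'e': 1 ⇒ 20;  out={1}∪out(20)={1,7}
  fail(14) 'edaa': from fail(13)=7 chase 'a': 7→0 ⇒ 7;  out=∅∪out(7)=∅
  fail(19) 'abee': from fail(18)=20 chase 'e': 20→10→0 ⇒ 10;  out={6}∪out(10)={6}
  fail(15) 'edaac': from fail(14)=7 chase 'c': 7→0 ⇒ 2;  out=∅∪out(2)=∅
  fail(16) 'edaacc': from fail(15)=2 chase 'c': 2→0 ⇒ 2;  out={5}∪out(2)={5}

Run:
[0] read 'd'  n0⇒n0
[1] read 'd'  n0⇒n0
[2] read 'b'  n0⇒n1  → match P0@[2:2]
[3] read 'e'  n1⇒n20  → match P7@[2:3]
[4] read 'd'  n20⇒n12 (fail-walked)
[5] read 'a'  n12⇒n13
[6] read 'b'  n13⇒n17 (fail-walked)  → match P0@[6:6]
[7] read 'd'  n17⇒n6 (fail-walked)  → match P2@[6:7]
[8] read 'c'  n6⇒n2 (fail-walked)
[9] read 'b'  n2⇒n3  → match P0@[9:9]
[10] read 'b'  n3⇒n4  → match P0@[10:10]
[11] read 'e'  n4⇒n5  → match P1@[8:11],P7@[10:11]
[12] read 'c'  n5⇒n11 (fail-walked)  → match P4@[11:12]
[13] read 'e'  n11⇒n10 (fail-walked)
[14] read 'd'  n10⇒n12
[15] read 'a'  n12⇒n13
[16] read 'a'  n13⇒n14
[17] read 'c'  n14⇒n15
[18] read 'c'  n15⇒n16  → match P5@[13:18]
[19] read 'e'  n16⇒n10 (fail-walked)
[20] read 'c'  n10⇒n11  → match P4@[19:20]
[21] read 'e'  n11⇒n10 (fail-walked)
[22] read 'c'  n10⇒n11  → match P4@[21:22]
[23] read 'b'  n11⇒n3 (fail-walked)  → match P0@[23:23]
[24] read 'c'  n3⇒n2 (fail-walked)
[25] read 'b'  n2⇒n3  → match P0@[25:25]
[26] read 'b'  n3⇒n4  → match P0@[26:26]
[27] read 'e'  n4⇒n5  → match P1@[24:27],P7@[26:27]
[28] read 'c'  n5⇒n11 (fail-walked)  → match P4@[27:28]
[29] read 'b'  n11⇒n3 (fail-walked)  → match P0@[29:29]
[30] read 'b'  n3⇒n4  → match P0@[30:30]

Result: [[2,0],[3,7],[6,0],[7,2],[9,0],[10,0],[11,1],[11,7],[12,4],[18,5],[20,4],[22,4],[23,0],[25,0],[26,0],[27,1],[27,7],[28,4],[29,0],[30,0]]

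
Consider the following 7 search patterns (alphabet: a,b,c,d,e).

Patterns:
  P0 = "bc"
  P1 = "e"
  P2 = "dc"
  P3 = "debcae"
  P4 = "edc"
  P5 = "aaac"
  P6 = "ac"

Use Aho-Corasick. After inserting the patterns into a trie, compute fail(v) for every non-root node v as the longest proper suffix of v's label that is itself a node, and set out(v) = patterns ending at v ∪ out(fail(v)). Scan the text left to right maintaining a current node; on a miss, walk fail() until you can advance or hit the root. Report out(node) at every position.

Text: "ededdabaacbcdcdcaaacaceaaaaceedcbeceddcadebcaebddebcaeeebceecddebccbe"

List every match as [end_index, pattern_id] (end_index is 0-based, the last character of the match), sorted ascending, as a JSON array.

Build automaton:
Trie nodes:
  n0 'ε': a→13 b→1 d→4 e→3
  n1 'b': c→2
  n2 'bc': ·  [P0 ends]
  n3 'e': d→11  [P1 ends]
  n4 'd': c→5 e→6
  n5 'dc': ·  [P2 ends]
  n6 'de': b→7
  n7 'deb': c→8
  n8 'debc': a→9
  n9 'debca': e→10
  n10 'debcae': ·  [P3 ends]
  n11 'ed': c→12
  n12 'edc': ·  [P4 ends]
  n13 'a': a→14 c→17
  n14 'aa': a→15
  n15 'aaa': c→16
  n16 'aaac': ·  [P5 ends]
  n17 'ac': ·  [P6 ends]

BFS fail/out derivation:
  n1('b'): parent n0 fail=0; on 'b' 0 → fail=0;  out ∅∪∅=∅
  n3('e'): parent n0 fail=0; on 'e' 0 → fail=0;  out {1}∪∅={1}
  n4('d'): parent n0 fail=0; on 'd' 0 → fail=0;  out ∅∪∅=∅
  n13('a'): parent n0 fail=0; on 'a' 0 → fail=0;  out ∅∪∅=∅
  n2('bc'): parent n1 fail=0; on 'c' 0 → fail=0;  out {0}∪∅={0}
  n5('dc'): parent n4 fail=0; on 'c' 0 → fail=0;  out {2}∪∅={2}
  n6('de'): parent n4 fail=0; on 'e' 0 → fail=3;  out ∅∪{1}={1}
  n11('ed'): parent n3 fail=0; on 'd' 0 → fail=4;  out ∅∪∅=∅
  n14('aa'): parent n13 fail=0; on 'a' 0 → fail=13;  out ∅∪∅=∅
  n17('ac'): parent n13 fail=0; on 'c' 0 → fail=0;  out {6}∪∅={6}
  n7('deb'): parent n6 fail=3; on 'b' 3→0 → fail=1;  out ∅∪∅=∅
  n12('edc'): parent n11 fail=4; on 'c' 4 → fail=5;  out {4}∪{2}={2,4}
  n15('aaa'): parent n14 fail=13; on 'a' 13 → fail=14;  out ∅∪∅=∅
  n8('debc'): parent n7 fail=1; on 'c' 1 → fail=2;  out ∅∪{0}={0}
  n16('aaac'): parent n15 fail=14; on 'c' 14→13 → fail=17;  out {5}∪{6}={5,6}
  n9('debca'): parent n8 fail=2; on 'a' 2→0 → fail=13;  out ∅∪∅=∅
  n10('debcae'): parent n9 fail=13; on 'e' 13→0 → fail=3;  out {3}∪{1}={1,3}

Text stream:
i=0 'e': node 0→3  ** P1@[0:0]
i=1 'd': node 3→11
i=2 'e': node 11→6 (via fail)  ** P1@[2:2]
i=3 'd': node 6→11 (via fail)
i=4 'd': node 11→4 (via fail)
i=5 'a': node 4→13 (via fail)
i=6 'b': node 13→1 (via fail)
i=7 'a': node 1→13 (via fail)
i=8 'a': node 13→14
i=9 'c': node 14→17 (via fail)  ** P6@[8:9]
i=10 'b': node 17→1 (via fail)
i=11 'c': node 1→2  ** P0@[10:11]
i=12 'd': node 2→4 (via fail)
i=13 'c': node 4→5  ** P2@[12:13]
i=14 'd': node 5→4 (via fail)
i=15 'c': node 4→5  ** P2@[14:15]
i=16 'a': node 5→13 (via fail)
i=17 'a': node 13→14
i=18 'a': node 14→15
i=19 'c': node 15→16  ** P5@[16:19],P6@[18:19]
i=20 'a': node 16→13 (via fail)
i=21 'c': node 13→17  ** P6@[20:21]
i=22 'e': node 17→3 (via fail)  ** P1@[22:22]
i=23 'a': node 3→13 (via fail)
i=24 'a': node 13→14
i=25 'a': node 14→15
i=26 'a': node 15→15 (via fail)
i=27 'c': node 15→16  ** P5@[24:27],P6@[26:27]
i=28 'e': node 16→3 (via fail)  ** P1@[28:28]
i=29 'e': node 3→3 (via fail)  ** P1@[29:29]
i=30 'd': node 3→11
i=31 'c': node 11→12  ** P2@[30:31],P4@[29:31]
i=32 'b': node 12→1 (via fail)
i=33 'e': node 1→3 (via fail)  ** P1@[33:33]
i=34 'c': node 3→0 (via fail)
i=35 'e': node 0→3  ** P1@[35:35]
i=36 'd': node 3→11
i=37 'd': node 11→4 (via fail)
i=38 'c': node 4→5  ** P2@[37:38]
i=39 'a': node 5→13 (via fail)
i=40 'd': node 13→4 (via fail)
i=41 'e': node 4→6  ** P1@[41:41]
i=42 'b': node 6→7
i=43 'c': node 7→8  ** P0@[42:43]
i=44 'a': node 8→9
i=45 'e': node 9→10  ** P1@[45:45],P3@[40:45]
i=46 'b': node 10→1 (via fail)
i=47 'd': node 1→4 (via fail)
i=48 'd': node 4→4 (via fail)
i=49 'e': node 4→6  ** P1@[49:49]
i=50 'b': node 6→7
i=51 'c': node 7→8  ** P0@[50:51]
i=52 'a': node 8→9
i=53 'e': node 9→10  ** P1@[53:53],P3@[48:53]
i=54 'e': node 10→3 (via fail)  ** P1@[54:54]
i=55 'e': node 3→3 (via fail)  ** P1@[55:55]
i=56 'b': node 3→1 (via fail)
i=57 'c': node 1→2  ** P0@[56:57]
i=58 'e': node 2→3 (via fail)  ** P1@[58:58]
i=59 'e': node 3→3 (via fail)  ** P1@[59:59]
i=60 'c': node 3→0 (via fail)
i=61 'd': node 0→4
i=62 'd': node 4→4 (via fail)
i=63 'e': node 4→6  ** P1@[63:63]
i=64 'b': node 6→7
i=65 'c': node 7→8  ** P0@[64:65]
i=66 'c': node 8→0 (via fail)
i=67 'b': node 0→1
i=68 'e': node 1→3 (via fail)  ** P1@[68:68]

Result: [[0,1],[2,1],[9,6],[11,0],[13,2],[15,2],[19,5],[19,6],[21,6],[22,1],[27,5],[27,6],[28,1],[29,1],[31,2],[31,4],[33,1],[35,1],[38,2],[41,1],[43,0],[45,1],[45,3],[49,1],[51,0],[53,1],[53,3],[54,1],[55,1],[57,0],[58,1],[59,1],[63,1],[65,0],[68,1]]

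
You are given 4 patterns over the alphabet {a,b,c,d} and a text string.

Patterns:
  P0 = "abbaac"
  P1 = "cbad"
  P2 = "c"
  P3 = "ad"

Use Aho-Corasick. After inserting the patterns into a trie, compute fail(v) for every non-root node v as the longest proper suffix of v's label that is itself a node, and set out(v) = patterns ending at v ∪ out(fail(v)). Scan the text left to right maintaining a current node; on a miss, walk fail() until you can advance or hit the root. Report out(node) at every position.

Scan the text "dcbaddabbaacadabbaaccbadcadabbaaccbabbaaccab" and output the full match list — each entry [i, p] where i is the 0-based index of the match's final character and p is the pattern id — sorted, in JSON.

Build automaton:
Trie nodes:
  0='ε' goto a→1 c→7
  1='a' goto b→2 d→11
  2='ab' goto b→3
  3='abb' goto a→4
  4='abba' goto a→5
  5='abbaa' goto c→6
  6='abbaac' goto ·  [P0 ends]
  7='c' goto b→8  [P2 ends]
  8='cb' goto a→9
  9='cba' goto d→10
  10='cbad' goto ·  [P1 ends]
  11='ad' goto ·  [P3 ends]

Failure links (BFS by depth):
  fail(1) 'a': from fail(0)=0 chase 'a': 0 ⇒ 0;  out=∅∪out(0)=∅
  fail(7) 'c': from fail(0)=0 chase 'c': 0 ⇒ 0;  out={2}∪out(0)={2}
  fail(2) 'ab': from fail(1)=0 chase 'b': 0 ⇒ 0;  out=∅∪out(0)=∅
  fail(8) 'cb': from fail(7)=0 chase 'b': 0 ⇒ 0;  out=∅∪out(0)=∅
  fail(11) 'ad': from fail(1)=0 chase 'd': 0 ⇒ 0;  out={3}∪out(0)={3}
  fail(3) 'abb': from fail(2)=0 chase 'b': 0 ⇒ 0;  out=∅∪out(0)=∅
  fail(9) 'cba': from fail(8)=0 chase 'a': 0 ⇒ 1;  out=∅∪out(1)=∅
  fail(4) 'abba': from fail(3)=0 chase 'a': 0 ⇒ 1;  out=∅∪out(1)=∅
  fail(10) 'cbad': from fail(9)=1 chase 'd': 1 ⇒ 11;  out={1}∪out(11)={1,3}
  fail(5) 'abbaa': from fail(4)=1 chase 'a': 1→0 ⇒ 1;  out=∅∪out(1)=∅
  fail(6) 'abbaac': from fail(5)=1 chase 'c': 1→0 ⇒ 7;  out={0}∪out(7)={0,2}

Scan:
[0] read 'd'  n0⇒n0
[1] read 'c'  n0⇒n7  ** P2@[1:1]
[2] read 'b'  n7⇒n8
[3] read 'a'  n8⇒n9
[4] read 'd'  n9⇒n10  ** P1@[1:4],P3@[3:4]
[5] read 'd'  n10⇒n0 (fail-walked)
[6] read 'a'  n0⇒n1
[7] read 'b'  n1⇒n2
[8] read 'b'  n2⇒n3
[9] read 'a'  n3⇒n4
[10] read 'a'  n4⇒n5
[11] read 'c'  n5⇒n6  ** P0@[6:11],P2@[11:11]
[12] read 'a'  n6⇒n1 (fail-walked)
[13] read 'd'  n1⇒n11  ** P3@[12:13]
[14] read 'a'  n11⇒n1 (fail-walked)
[15] read 'b'  n1⇒n2
[16] read 'b'  n2⇒n3
[17] read 'a'  n3⇒n4
[18] read 'a'  n4⇒n5
[19] read 'c'  n5⇒n6  ** P0@[14:19],P2@[19:19]
[20] read 'c'  n6⇒n7 (fail-walked)  ** P2@[20:20]
[21] read 'b'  n7⇒n8
[22] read 'a'  n8⇒n9
[23] read 'd'  n9⇒n10  ** P1@[20:23],P3@[22:23]
[24] read 'c'  n10⇒n7 (fail-walked)  ** P2@[24:24]
[25] read 'a'  n7⇒n1 (fail-walked)
[26] read 'd'  n1⇒n11  ** P3@[25:26]
[27] read 'a'  n11⇒n1 (fail-walked)
[28] read 'b'  n1⇒n2
[29] read 'b'  n2⇒n3
[30] read 'a'  n3⇒n4
[31] read 'a'  n4⇒n5
[32] read 'c'  n5⇒n6  ** P0@[27:32],P2@[32:32]
[33] read 'c'  n6⇒n7 (fail-walked)  ** P2@[33:33]
[34] read 'b'  n7⇒n8
[35] read 'a'  n8⇒n9
[36] read 'b'  n9⇒n2 (fail-walked)
[37] read 'b'  n2⇒n3
[38] read 'a'  n3⇒n4
[39] read 'a'  n4⇒n5
[40] read 'c'  n5⇒n6  ** P0@[35:40],P2@[40:40]
[41] read 'c'  n6⇒n7 (fail-walked)  ** P2@[41:41]
[42] read 'a'  n7⇒n1 (fail-walked)
[43] read 'b'  n1⇒n2

Matches: [[1,2],[4,1],[4,3],[11,0],[11,2],[13,3],[19,0],[19,2],[20,2],[23,1],[23,3],[24,2],[26,3],[32,0],[32,2],[33,2],[40,0],[40,2],[41,2]]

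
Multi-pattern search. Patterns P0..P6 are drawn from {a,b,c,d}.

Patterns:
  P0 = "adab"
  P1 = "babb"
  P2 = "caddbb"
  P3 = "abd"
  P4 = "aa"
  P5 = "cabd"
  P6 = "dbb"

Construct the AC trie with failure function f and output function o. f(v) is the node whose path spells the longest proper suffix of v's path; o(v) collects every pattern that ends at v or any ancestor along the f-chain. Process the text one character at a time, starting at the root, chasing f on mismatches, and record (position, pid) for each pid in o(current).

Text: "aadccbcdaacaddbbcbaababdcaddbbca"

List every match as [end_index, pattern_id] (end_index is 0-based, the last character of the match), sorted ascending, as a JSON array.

Construct AC machine:
Trie nodes:
  n0 'ε': a→1 b→5 c→9 d→20
  n1 'a': a→17 b→15 d→2
  n2 'ad': a→3
  n3 'ada': b→4
  n4 'adab': ·  [P0 ends]
  n5 'b': a→6
  n6 'ba': b→7
  n7 'bab': b→8
  n8 'babb': ·  [P1 ends]
  n9 'c': a→10
  n10 'ca': b→18 d→11
  n11 'cad': d→12
  n12 'cadd': b→13
  n13 'caddb': b→14
  n14 'caddbb': ·  [P2 ends]
  n15 'ab': d→16
  n16 'abd': ·  [P3 ends]
  n17 'aa': ·  [P4 ends]
  n18 'cab': d→19
  n19 'cabd': ·  [P5 ends]
  n20 'd': b→21
  n21 'db': b→22
  n22 'dbb': ·  [P6 ends]

Failure links (BFS by depth):
  fail(1) 'a': from fail(0)=0 chase 'a': 0 ⇒ 0;  out=∅∪out(0)=∅
  fail(5) 'b': from fail(0)=0 chase 'b': 0 ⇒ 0;  out=∅∪out(0)=∅
  fail(9) 'c': from fail(0)=0 chase 'c': 0 ⇒ 0;  out=∅∪out(0)=∅
  fail(20) 'd': from fail(0)=0 chase 'd': 0 ⇒ 0;  out=∅∪out(0)=∅
  fail(2) 'ad': from fail(1)=0 chase 'd': 0 ⇒ 20;  out=∅∪out(20)=∅
  fail(6) 'ba': from fail(5)=0 chase 'a': 0 ⇒ 1;  out=∅∪out(1)=∅
  fail(10) 'ca': from fail(9)=0 chase 'a': 0 ⇒ 1;  out=∅∪out(1)=∅
  fail(15) 'ab': from fail(1)=0 chase 'b': 0 ⇒ 5;  out=∅∪out(5)=∅
  fail(17) 'aa': from fail(1)=0 chase 'a': 0 ⇒ 1;  out={4}∪out(1)={4}
  fail(21) 'db': from fail(20)=0 chase 'b': 0 ⇒ 5;  out=∅∪out(5)=∅
  fail(3) 'ada': from fail(2)=20 chase 'a': 20→0 ⇒ 1;  out=∅∪out(1)=∅
  fail(7) 'bab': from fail(6)=1 chase 'b': 1 ⇒ 15;  out=∅∪out(15)=∅
  fail(11) 'cad': from fail(10)=1 chase 'd': 1 ⇒ 2;  out=∅∪out(2)=∅
  fail(16) 'abd': from fail(15)=5 chase 'd': 5→0 ⇒ 20;  out={3}∪out(20)={3}
  fail(18) 'cab': from fail(10)=1 chase 'b': 1 ⇒ 15;  out=∅∪out(15)=∅
  fail(22) 'dbb': from fail(21)=5 chase 'b': 5→0 ⇒ 5;  out={6}∪out(5)={6}
  fail(4) 'adab': from fail(3)=1 chase 'b': 1 ⇒ 15;  out={0}∪out(15)={0}
  fail(8) 'babb': from fail(7)=15 chase 'b': 15→5→0 ⇒ 5;  out={1}∪out(5)={1}
  fail(12) 'cadd': from fail(11)=2 chase 'd': 2→20→0 ⇒ 20;  out=∅∪out(20)=∅
  fail(19) 'cabd': from fail(18)=15 chase 'd': 15 ⇒ 16;  out={5}∪out(16)={3,5}
  fail(13) 'caddb': from fail(12)=20 chase 'b': 20 ⇒ 21;  out=∅∪out(21)=∅
  fail(14) 'caddbb': from fail(13)=21 chase 'b': 21 ⇒ 22;  out={2}∪out(22)={2,6}

Scan:
i=0 'a': node 0→1
i=1 'a': node 1→17  ** P4@[0:1]
i=2 'd': node 17→2 ·f
i=3 'c': node 2→9 ·f
i=4 'c': node 9→9 ·f
i=5 'b': node 9→5 ·f
i=6 'c': node 5→9 ·f
i=7 'd': node 9→20 ·f
i=8 'a': node 20→1 ·f
i=9 'a': node 1→17  ** P4@[8:9]
i=10 'c': node 17→9 ·f
i=11 'a': node 9→10
i=12 'd': node 10→11
i=13 'd': node 11→12
i=14 'b': node 12→13
i=15 'b': node 13→14  ** P2@[10:15],P6@[13:15]
i=16 'c': node 14→9 ·f
i=17 'b': node 9→5 ·f
i=18 'a': node 5→6
i=19 'a': node 6→17 ·f  ** P4@[18:19]
i=20 'b': node 17→15 ·f
i=21 'a': node 15→6 ·f
i=22 'b': node 6→7
i=23 'd': node 7→16 ·f  ** P3@[21:23]
i=24 'c': node 16→9 ·f
i=25 'a': node 9→10
i=26 'd': node 10→11
i=27 'd': node 11→12
i=28 'b': node 12→13
i=29 'b': node 13→14  ** P2@[24:29],P6@[27:29]
i=30 'c': node 14→9 ·f
i=31 'a': node 9→10

All matches (sorted): [[1,4],[9,4],[15,2],[15,6],[19,4],[23,3],[29,2],[29,6]]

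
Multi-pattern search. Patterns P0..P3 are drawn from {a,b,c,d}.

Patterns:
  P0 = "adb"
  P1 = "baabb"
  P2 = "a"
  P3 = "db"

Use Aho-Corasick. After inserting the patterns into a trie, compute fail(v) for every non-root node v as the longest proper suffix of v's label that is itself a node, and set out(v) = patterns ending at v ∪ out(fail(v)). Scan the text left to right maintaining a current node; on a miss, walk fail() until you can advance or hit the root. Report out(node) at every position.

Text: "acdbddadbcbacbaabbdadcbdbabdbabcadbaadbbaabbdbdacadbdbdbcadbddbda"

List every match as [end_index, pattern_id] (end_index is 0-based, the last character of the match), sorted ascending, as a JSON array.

Build automaton:
Trie nodes:
  0='ε' goto a→1 b→4 d→9
  1='a' goto d→2  [P2 ends]
  2='ad' goto b→3
  3='adb' goto ·  [P0 ends]
  4='b' goto a→5
  5='ba' goto a→6
  6='baa' goto b→7
  7='baab' goto b→8
  8='baabb' goto ·  [P1 ends]
  9='d' goto b→10
  10='db' goto ·  [P3 ends]

BFS fail/out derivation:
  n1('a'): parent n0 fail=0; on 'a' 0 → fail=0;  out {2}∪∅={2}
  n4('b'): parent n0 fail=0; on 'b' 0 → fail=0;  out ∅∪∅=∅
  n9('d'): parent n0 fail=0; on 'd' 0 → fail=0;  out ∅∪∅=∅
  n2('ad'): parent n1 fail=0; on 'd' 0 → fail=9;  out ∅∪∅=∅
  n5('ba'): parent n4 fail=0; on 'a' 0 → fail=1;  out ∅∪{2}={2}
  n10('db'): parent n9 fail=0; on 'b' 0 → fail=4;  out {3}∪∅={3}
  n3('adb'): parent n2 fail=9; on 'b' 9 → fail=10;  out {0}∪{3}={0,3}
  n6('baa'): parent n5 fail=1; on 'a' 1→0 → fail=1;  out ∅∪{2}={2}
  n7('baab'): parent n6 fail=1; on 'b' 1→0 → fail=4;  out ∅∪∅=∅
  n8('baabb'): parent n7 fail=4; on 'b' 4→0 → fail=4;  out {1}∪∅={1}

Text stream:
i=0 'a': node 0→1  → match P2@[0:0]
i=1 'c': node 1→0 ·f
i=2 'd': node 0→9
i=3 'b': node 9→10  → match P3@[2:3]
i=4 'd': node 10→9 ·f
i=5 'd': node 9→9 ·f
i=6 'a': node 9→1 ·f  → match P2@[6:6]
i=7 'd': node 1→2
i=8 'b': node 2→3  → match P0@[6:8],P3@[7:8]
i=9 'c': node 3→0 ·f
i=10 'b': node 0→4
i=11 'a': node 4→5  → match P2@[11:11]
i=12 'c': node 5→0 ·f
i=13 'b': node 0→4
i=14 'a': node 4→5  → match P2@[14:14]
i=15 'a': node 5→6  → match P2@[15:15]
i=16 'b': node 6→7
i=17 'b': node 7→8  → match P1@[13:17]
i=18 'd': node 8→9 ·f
i=19 'a': node 9→1 ·f  → match P2@[19:19]
i=20 'd': node 1→2
i=21 'c': node 2→0 ·f
i=22 'b': node 0→4
i=23 'd': node 4→9 ·f
i=24 'b': node 9→10  → match P3@[23:24]
i=25 'a': node 10→5 ·f  → match P2@[25:25]
i=26 'b': node 5→4 ·f
i=27 'd': node 4→9 ·f
i=28 'b': node 9→10  → match P3@[27:28]
i=29 'a': node 10→5 ·f  → match P2@[29:29]
i=30 'b': node 5→4 ·f
i=31 'c': node 4→0 ·f
i=32 'a': node 0→1  → match P2@[32:32]
i=33 'd': node 1→2
i=34 'b': node 2→3  → match P0@[32:34],P3@[33:34]
i=35 'a': node 3→5 ·f  → match P2@[35:35]
i=36 'a': node 5→6  → match P2@[36:36]
i=37 'd': node 6→2 ·f
i=38 'b': node 2→3  → match P0@[36:38],P3@[37:38]
i=39 'b': node 3→4 ·f
i=40 'a': node 4→5  → match P2@[40:40]
i=41 'a': node 5→6  → match P2@[41:41]
i=42 'b': node 6→7
i=43 'b': node 7→8  → match P1@[39:43]
i=44 'd': node 8→9 ·f
i=45 'b': node 9→10  → match P3@[44:45]
i=46 'd': node 10→9 ·f
i=47 'a': node 9→1 ·f  → match P2@[47:47]
i=48 'c': node 1→0 ·f
i=49 'a': node 0→1  → match P2@[49:49]
i=50 'd': node 1→2
i=51 'b': node 2→3  → match P0@[49:51],P3@[50:51]
i=52 'd': node 3→9 ·f
i=53 'b': node 9→10  → match P3@[52:53]
i=54 'd': node 10→9 ·f
i=55 'b': node 9→10  → match P3@[54:55]
i=56 'c': node 10→0 ·f
i=57 'a': node 0→1  → match P2@[57:57]
i=58 'd': node 1→2
i=59 'b': node 2→3  → match P0@[57:59],P3@[58:59]
i=60 'd': node 3→9 ·f
i=61 'd': node 9→9 ·f
i=62 'b': node 9→10  → match P3@[61:62]
i=63 'd': node 10→9 ·f
i=64 'a': node 9→1 ·f  → match P2@[64:64]

Result: [[0,2],[3,3],[6,2],[8,0],[8,3],[11,2],[14,2],[15,2],[17,1],[19,2],[24,3],[25,2],[28,3],[29,2],[32,2],[34,0],[34,3],[35,2],[36,2],[38,0],[38,3],[40,2],[41,2],[43,1],[45,3],[47,2],[49,2],[51,0],[51,3],[53,3],[55,3],[57,2],[59,0],[59,3],[62,3],[64,2]]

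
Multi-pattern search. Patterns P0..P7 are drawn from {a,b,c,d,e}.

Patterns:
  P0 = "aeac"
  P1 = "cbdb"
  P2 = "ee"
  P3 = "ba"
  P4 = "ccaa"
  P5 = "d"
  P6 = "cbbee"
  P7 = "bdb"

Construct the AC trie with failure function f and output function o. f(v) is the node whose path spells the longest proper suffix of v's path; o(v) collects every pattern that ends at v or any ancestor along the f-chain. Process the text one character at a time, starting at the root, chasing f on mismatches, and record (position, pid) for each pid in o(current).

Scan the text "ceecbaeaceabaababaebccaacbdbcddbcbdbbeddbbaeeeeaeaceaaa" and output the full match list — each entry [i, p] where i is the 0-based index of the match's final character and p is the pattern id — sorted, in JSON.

Construct AC machine:
Trie nodes:
  0='ε' goto a→1 b→11 c→5 d→16 e→9
  1='a' goto e→2
  2='ae' goto a→3
  3='aea' goto c→4
  4='aeac' goto ·  [P0 ends]
  5='c' goto b→6 c→13
  6='cb' goto b→17 d→7
  7='cbd' goto b→8
  8='cbdb' goto ·  [P1 ends]
  9='e' goto e→10
  10='ee' goto ·  [P2 ends]
  11='b' goto a→12 d→20
  12='ba' goto ·  [P3 ends]
  13='cc' goto a→14
  14='cca' goto a→15
  15='ccaa' goto ·  [P4 ends]
  16='d' goto ·  [P5 ends]
  17='cbb' goto e→18
  18='cbbe' goto e→19
  19='cbbee' goto ·  [P6 ends]
  20='bd' goto b→21
  21='bdb' goto ·  [P7 ends]

BFS fail/out derivation:
  fail(1) 'a': from fail(0)=0 chase 'a': 0 ⇒ 0;  out=∅∪out(0)=∅
  fail(5) 'c': from fail(0)=0 chase 'c': 0 ⇒ 0;  out=∅∪out(0)=∅
  fail(9) 'e': from fail(0)=0 chase 'e': 0 ⇒ 0;  out=∅∪out(0)=∅
  fail(11) 'b': from fail(0)=0 chase 'b': 0 ⇒ 0;  out=∅∪out(0)=∅
  fail(16) 'd': from fail(0)=0 chase 'd': 0 ⇒ 0;  out={5}∪out(0)={5}
  fail(2) 'ae': from fail(1)=0 chase 'e': 0 ⇒ 9;  out=∅∪out(9)=∅
  fail(6) 'cb': from fail(5)=0 chase 'b': 0 ⇒ 11;  out=∅∪out(11)=∅
  fail(10) 'ee': from fail(9)=0 chase 'e': 0 ⇒ 9;  out={2}∪out(9)={2}
  fail(12) 'ba': from fail(11)=0 chase 'a': 0 ⇒ 1;  out={3}∪out(1)={3}
  fail(13) 'cc': from fail(5)=0 chase 'c': 0 ⇒ 5;  out=∅∪out(5)=∅
  fail(20) 'bd': from fail(11)=0 chase 'd': 0 ⇒ 16;  out=∅∪out(16)={5}
  fail(3) 'aea': from fail(2)=9 chase 'a': 9→0 ⇒ 1;  out=∅∪out(1)=∅
  fail(7) 'cbd': from fail(6)=11 chase 'd': 11 ⇒ 20;  out=∅∪out(20)={5}
  fail(14) 'cca': from fail(13)=5 chase 'a': 5→0 ⇒ 1;  out=∅∪out(1)=∅
  fail(17) 'cbb': from fail(6)=11 chase 'b': 11→0 ⇒ 11;  out=∅∪out(11)=∅
  fail(21) 'bdb': from fail(20)=16 chase 'b': 16→0 ⇒ 11;  out={7}∪out(11)={7}
  fail(4) 'aeac': from fail(3)=1 chase 'c': 1→0 ⇒ 5;  out={0}∪out(5)={0}
  fail(8) 'cbdb': from fail(7)=20 chase 'b': 20 ⇒ 21;  out={1}∪out(21)={1,7}
  fail(15) 'ccaa': from fail(14)=1 chase 'a': 1→0 ⇒ 1;  out={4}∪out(1)={4}
  fail(18) 'cbbe': from fail(17)=11 chase 'e': 11→0 ⇒ 9;  out=∅∪out(9)=∅
  fail(19) 'cbbee': from fail(18)=9 chase 'e': 9 ⇒ 10;  out={6}∪out(10)={2,6}

Run:
i=0 'c': node 0→5
i=1 'e': node 5→9 ·f
i=2 'e': node 9→10  → match P2@[1:2]
i=3 'c': node 10→5 ·f
i=4 'b': node 5→6
i=5 'a': node 6→12 ·f  → match P3@[4:5]
i=6 'e': node 12→2 ·f
i=7 'a': node 2→3
i=8 'c': node 3→4  → match P0@[5:8]
i=9 'e': node 4→9 ·f
i=10 'a': node 9→1 ·f
i=11 'b': node 1→11 ·f
i=12 'a': node 11→12  → match P3@[11:12]
i=13 'a': node 12→1 ·f
i=14 'b': node 1→11 ·f
i=15 'a': node 11→12  → match P3@[14:15]
i=16 'b': node 12→11 ·f
i=17 'a': node 11→12  → match P3@[16:17]
i=18 'e': node 12→2 ·f
i=19 'b': node 2→11 ·f
i=20 'c': node 11→5 ·f
i=21 'c': node 5→13
i=22 'a': node 13→14
i=23 'a': node 14→15  → match P4@[20:23]
i=24 'c': node 15→5 ·f
i=25 'b': node 5→6
i=26 'd': node 6→7  → match P5@[26:26]
i=27 'b': node 7→8  → match P1@[24:27],P7@[25:27]
i=28 'c': node 8→5 ·f
i=29 'd': node 5→16 ·f  → match P5@[29:29]
i=30 'd': node 16→16 ·f  → match P5@[30:30]
i=31 'b': node 16→11 ·f
i=32 'c': node 11→5 ·f
i=33 'b': node 5→6
i=34 'd': node 6→7  → match P5@[34:34]
i=35 'b': node 7→8  → match P1@[32:35],P7@[33:35]
i=36 'b': node 8→11 ·f
i=37 'e': node 11→9 ·f
i=38 'd': node 9→16 ·f  → match P5@[38:38]
i=39 'd': node 16→16 ·f  → match P5@[39:39]
i=40 'b': node 16→11 ·f
i=41 'b': node 11→11 ·f
i=42 'a': node 11→12  → match P3@[41:42]
i=43 'e': node 12→2 ·f
i=44 'e': node 2→10 ·f  → match P2@[43:44]
i=45 'e': node 10→10 ·f  → match P2@[44:45]
i=46 'e': node 10→10 ·f  → match P2@[45:46]
i=47 'a': node 10→1 ·f
i=48 'e': node 1→2
i=49 'a': node 2→3
i=50 'c': node 3→4  → match P0@[47:50]
i=51 'e': node 4→9 ·f
i=52 'a': node 9→1 ·f
i=53 'a': node 1→1 ·f
i=54 'a': node 1→1 ·f

All matches (sorted): [[2,2],[5,3],[8,0],[12,3],[15,3],[17,3],[23,4],[26,5],[27,1],[27,7],[29,5],[30,5],[34,5],[35,1],[35,7],[38,5],[39,5],[42,3],[44,2],[45,2],[46,2],[50,0]]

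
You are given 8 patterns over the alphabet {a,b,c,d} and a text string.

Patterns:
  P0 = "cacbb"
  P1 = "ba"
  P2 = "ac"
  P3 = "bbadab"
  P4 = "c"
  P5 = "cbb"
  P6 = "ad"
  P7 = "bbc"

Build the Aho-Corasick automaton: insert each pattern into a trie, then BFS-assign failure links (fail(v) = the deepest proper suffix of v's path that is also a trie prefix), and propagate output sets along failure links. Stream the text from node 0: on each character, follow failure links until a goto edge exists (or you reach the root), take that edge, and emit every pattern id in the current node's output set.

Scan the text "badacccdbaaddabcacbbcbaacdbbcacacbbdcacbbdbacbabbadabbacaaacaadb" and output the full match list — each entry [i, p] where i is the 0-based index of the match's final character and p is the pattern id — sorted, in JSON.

Build:
Trie nodes:
  0='ε' goto a→8 b→6 c→1
  1='c' goto a→2 b→15  ←P4
  2='ca' goto c→3
  3='cac' goto b→4
  4='cacb' goto b→5
  5='cacbb' goto ·  ←P0
  6='b' goto a→7 b→10
  7='ba' goto ·  ←P1
  8='a' goto c→9 d→17
  9='ac' goto ·  ←P2
  10='bb' goto a→11 c→18
  11='bba' goto d→12
  12='bbad' goto a→13
  13='bbada' goto b→14
  14='bbadab' goto ·  ←P3
  15='cb' goto b→16
  16='cbb' goto ·  ←P5
  17='ad' goto ·  ←P6
  18='bbc' goto ·  ←P7

Failure links (BFS by depth):
  n1('c'): parent n0 fail=0; on 'c' 0 → fail=0;  out {4}∪∅={4}
  n6('b'): parent n0 fail=0; on 'b' 0 → fail=0;  out ∅∪∅=∅
  n8('a'): parent n0 fail=0; on 'a' 0 → fail=0;  out ∅∪∅=∅
  n2('ca'): parent n1 fail=0; on 'a' 0 → fail=8;  out ∅∪∅=∅
  n7('ba'): parent n6 fail=0; on 'a' 0 → fail=8;  out {1}∪∅={1}
  n9('ac'): parent n8 fail=0; on 'c' 0 → fail=1;  out {2}∪{4}={2,4}
  n10('bb'): parent n6 fail=0; on 'b' 0 → fail=6;  out ∅∪∅=∅
  n15('cb'): parent n1 fail=0; on 'b' 0 → fail=6;  out ∅∪∅=∅
  n17('ad'): parent n8 fail=0; on 'd' 0 → fail=0;  out {6}∪∅={6}
  n3('cac'): parent n2 fail=8; on 'c' 8 → fail=9;  out ∅∪{2,4}={2,4}
  n11('bba'): parent n10 fail=6; on 'a' 6 → fail=7;  out ∅∪{1}={1}
  n16('cbb'): parent n15 fail=6; on 'b' 6 → fail=10;  out {5}∪∅={5}
  n18('bbc'): parent n10 fail=6; on 'c' 6→0 → fail=1;  out {7}∪{4}={4,7}
  n4('cacb'): parent n3 fail=9; on 'b' 9→1 → fail=15;  out ∅∪∅=∅
  n12('bbad'): parent n11 fail=7; on 'd' 7→8 → fail=17;  out ∅∪{6}={6}
  n5('cacbb'): parent n4 fail=15; on 'b' 15 → fail=16;  out {0}∪{5}={0,5}
  n13('bbada'): parent n12 fail=17; on 'a' 17→0 → fail=8;  out ∅∪∅=∅
  n14('bbadab'): parent n13 fail=8; on 'b' 8→0 → fail=6;  out {3}∪∅={3}

Scan:
i=0 'b': node 0→6
i=1 'a': node 6→7  → match P1@[0:1]
i=2 'd': node 7→17 ·f  → match P6@[1:2]
i=3 'a': node 17→8 ·f
i=4 'c': node 8→9  → match P2@[3:4],P4@[4:4]
i=5 'c': node 9→1 ·f  → match P4@[5:5]
i=6 'c': node 1→1 ·f  → match P4@[6:6]
i=7 'd': node 1→0 ·f
i=8 'b': node 0→6
i=9 'a': node 6→7  → match P1@[8:9]
i=10 'a': node 7→8 ·f
i=11 'd': node 8→17  → match P6@[10:11]
i=12 'd': node 17→0 ·f
i=13 'a': node 0→8
i=14 'b': node 8→6 ·f
i=15 'c': node 6→1 ·f  → match P4@[15:15]
i=16 'a': node 1→2
i=17 'c': node 2→3  → match P2@[16:17],P4@[17:17]
i=18 'b': node 3→4
i=19 'b': node 4→5  → match P0@[15:19],P5@[17:19]
i=20 'c': node 5→18 ·f  → match P4@[20:20],P7@[18:20]
i=21 'b': node 18→15 ·f
i=22 'a': node 15→7 ·f  → match P1@[21:22]
i=23 'a': node 7→8 ·f
i=24 'c': node 8→9  → match P2@[23:24],P4@[24:24]
i=25 'd': node 9→0 ·f
i=26 'b': node 0→6
i=27 'b': node 6→10
i=28 'c': node 10→18  → match P4@[28:28],P7@[26:28]
i=29 'a': node 18→2 ·f
i=30 'c': node 2→3  → match P2@[29:30],P4@[30:30]
i=31 'a': node 3→2 ·f
i=32 'c': node 2→3  → match P2@[31:32],P4@[32:32]
i=33 'b': node 3→4
i=34 'b': node 4→5  → match P0@[30:34],P5@[32:34]
i=35 'd': node 5→0 ·f
i=36 'c': node 0→1  → match P4@[36:36]
i=37 'a': node 1→2
i=38 'c': node 2→3  → match P2@[37:38],P4@[38:38]
i=39 'b': node 3→4
i=40 'b': node 4→5  → match P0@[36:40],P5@[38:40]
i=41 'd': node 5→0 ·f
i=42 'b': node 0→6
i=43 'a': node 6→7  → match P1@[42:43]
i=44 'c': node 7→9 ·f  → match P2@[43:44],P4@[44:44]
i=45 'b': node 9→15 ·f
i=46 'a': node 15→7 ·f  → match P1@[45:46]
i=47 'b': node 7→6 ·f
i=48 'b': node 6→10
i=49 'a': node 10→11  → match P1@[48:49]
i=50 'd': node 11→12  → match P6@[49:50]
i=51 'a': node 12→13
i=52 'b': node 13→14  → match P3@[47:52]
i=53 'b': node 14→10 ·f
i=54 'a': node 10→11  → match P1@[53:54]
i=55 'c': node 11→9 ·f  → match P2@[54:55],P4@[55:55]
i=56 'a': node 9→2 ·f
i=57 'a': node 2→8 ·f
i=58 'a': node 8→8 ·f
i=59 'c': node 8→9  → match P2@[58:59],P4@[59:59]
i=60 'a': node 9→2 ·f
i=61 'a': node 2→8 ·f
i=62 'd': node 8→17  → match P6@[61:62]
i=63 'b': node 17→6 ·f

Result: [[1,1],[2,6],[4,2],[4,4],[5,4],[6,4],[9,1],[11,6],[15,4],[17,2],[17,4],[19,0],[19,5],[20,4],[20,7],[22,1],[24,2],[24,4],[28,4],[28,7],[30,2],[30,4],[32,2],[32,4],[34,0],[34,5],[36,4],[38,2],[38,4],[40,0],[40,5],[43,1],[44,2],[44,4],[46,1],[49,1],[50,6],[52,3],[54,1],[55,2],[55,4],[59,2],[59,4],[62,6]]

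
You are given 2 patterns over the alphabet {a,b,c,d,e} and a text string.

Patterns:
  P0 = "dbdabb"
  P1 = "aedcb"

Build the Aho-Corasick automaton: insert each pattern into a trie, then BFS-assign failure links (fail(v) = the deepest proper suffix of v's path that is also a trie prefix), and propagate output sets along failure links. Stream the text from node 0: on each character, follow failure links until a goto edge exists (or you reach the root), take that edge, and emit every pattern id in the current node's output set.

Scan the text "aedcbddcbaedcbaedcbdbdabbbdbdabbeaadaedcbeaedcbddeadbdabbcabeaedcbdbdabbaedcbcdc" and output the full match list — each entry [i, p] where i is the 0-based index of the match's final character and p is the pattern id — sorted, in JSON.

Build:
Trie (insert patterns):
  0='ε' goto a→7 d→1
  1='d' goto b→2
  2='db' goto d→3
  3='dbd' goto a→4
  4='dbda' goto b→5
  5='dbdab' goto b→6
  6='dbdabb' goto ·  ←P0
  7='a' goto e→8
  8='ae' goto d→9
  9='aed' goto c→10
  10='aedc' goto b→11
  11='aedcb' goto ·  ←P1

Failure links (BFS by depth):
  n1('d'): parent n0 fail=0; on 'd' 0 → fail=0;  out ∅∪∅=∅
  n7('a'): parent n0 fail=0; on 'a' 0 → fail=0;  out ∅∪∅=∅
  n2('db'): parent n1 fail=0; on 'b' 0 → fail=0;  out ∅∪∅=∅
  n8('ae'): parent n7 fail=0; on 'e' 0 → fail=0;  out ∅∪∅=∅
  n3('dbd'): parent n2 fail=0; on 'd' 0 → fail=1;  out ∅∪∅=∅
  n9('aed'): parent n8 fail=0; on 'd' 0 → fail=1;  out ∅∪∅=∅
  n4('dbda'): parent n3 fail=1; on 'a' 1→0 → fail=7;  out ∅∪∅=∅
  n10('aedc'): parent n9 fail=1; on 'c' 1→0 → fail=0;  out ∅∪∅=∅
  n5('dbdab'): parent n4 fail=7; on 'b' 7→0 → fail=0;  out ∅∪∅=∅
  n11('aedcb'): parent n10 fail=0; on 'b' 0 → fail=0;  out {1}∪∅={1}
  n6('dbdabb'): parent n5 fail=0; on 'b' 0 → fail=0;  out {0}∪∅={0}

Scan:
i=0 'a': node 0→7
i=1 'e': node 7→8
i=2 'd': node 8→9
i=3 'c': node 9→10
i=4 'b': node 10→11  emit P1@[0:4]
i=5 'd': node 11→1 (via fail)
i=6 'd': node 1→1 (via fail)
i=7 'c': node 1→0 (via fail)
i=8 'b': node 0→0
i=9 'a': node 0→7
i=10 'e': node 7→8
i=11 'd': node 8→9
i=12 'c': node 9→10
i=13 'b': node 10→11  emit P1@[9:13]
i=14 'a': node 11→7 (via fail)
i=15 'e': node 7→8
i=16 'd': node 8→9
i=17 'c': node 9→10
i=18 'b': node 10→11  emit P1@[14:18]
i=19 'd': node 11→1 (via fail)
i=20 'b': node 1→2
i=21 'd': node 2→3
i=22 'a': node 3→4
i=23 'b': node 4→5
i=24 'b': node 5→6  emit P0@[19:24]
i=25 'b': node 6→0 (via fail)
i=26 'd': node 0→1
i=27 'b': node 1→2
i=28 'd': node 2→3
i=29 'a': node 3→4
i=30 'b': node 4→5
i=31 'b': node 5→6  emit P0@[26:31]
i=32 'e': node 6→0 (via fail)
i=33 'a': node 0→7
i=34 'a': node 7→7 (via fail)
i=35 'd': node 7→1 (via fail)
i=36 'a': node 1→7 (via fail)
i=37 'e': node 7→8
i=38 'd': node 8→9
i=39 'c': node 9→10
i=40 'b': node 10→11  emit P1@[36:40]
i=41 'e': node 11→0 (via fail)
i=42 'a': node 0→7
i=43 'e': node 7→8
i=44 'd': node 8→9
i=45 'c': node 9→10
i=46 'b': node 10→11  emit P1@[42:46]
i=47 'd': node 11→1 (via fail)
i=48 'd': node 1→1 (via fail)
i=49 'e': node 1→0 (via fail)
i=50 'a': node 0→7
i=51 'd': node 7→1 (via fail)
i=52 'b': node 1→2
i=53 'd': node 2→3
i=54 'a': node 3→4
i=55 'b': node 4→5
i=56 'b': node 5→6  emit P0@[51:56]
i=57 'c': node 6→0 (via fail)
i=58 'a': node 0→7
i=59 'b': node 7→0 (via fail)
i=60 'e': node 0→0
i=61 'a': node 0→7
i=62 'e': node 7→8
i=63 'd': node 8→9
i=64 'c': node 9→10
i=65 'b': node 10→11  emit P1@[61:65]
i=66 'd': node 11→1 (via fail)
i=67 'b': node 1→2
i=68 'd': node 2→3
i=69 'a': node 3→4
i=70 'b': node 4→5
i=71 'b': node 5→6  emit P0@[66:71]
i=72 'a': node 6→7 (via fail)
i=73 'e': node 7→8
i=74 'd': node 8→9
i=75 'c': node 9→10
i=76 'b': node 10→11  emit P1@[72:76]
i=77 'c': node 11→0 (via fail)
i=78 'd': node 0→1
i=79 'c': node 1→0 (via fail)

Result: [[4,1],[13,1],[18,1],[24,0],[31,0],[40,1],[46,1],[56,0],[65,1],[71,0],[76,1]]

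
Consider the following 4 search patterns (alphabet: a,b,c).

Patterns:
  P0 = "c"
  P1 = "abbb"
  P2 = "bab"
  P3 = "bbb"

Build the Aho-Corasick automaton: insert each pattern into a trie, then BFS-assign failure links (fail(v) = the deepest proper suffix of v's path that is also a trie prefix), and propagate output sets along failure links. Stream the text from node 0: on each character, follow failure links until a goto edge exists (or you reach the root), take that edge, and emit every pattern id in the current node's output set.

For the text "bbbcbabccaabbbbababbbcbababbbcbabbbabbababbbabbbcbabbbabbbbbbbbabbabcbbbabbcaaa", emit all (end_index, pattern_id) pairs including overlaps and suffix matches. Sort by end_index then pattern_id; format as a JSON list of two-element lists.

Construct AC machine:
Trie nodes:
  n0 'ε': a→2 b→6 c→1
  n1 'c': ·  [P0 ends]
  n2 'a': b→3
  n3 'ab': b→4
  n4 'abb': b→5
  n5 'abbb': ·  [P1 ends]
  n6 'b': a→7 b→9
  n7 'ba': b→8
  n8 'bab': ·  [P2 ends]
  n9 'bb': b→10
  n10 'bbb': ·  [P3 ends]

BFS fail/out derivation:
  fail(1) 'c': from fail(0)=0 chase 'c': 0 ⇒ 0;  out={0}∪out(0)={0}
  fail(2) 'a': from fail(0)=0 chase 'a': 0 ⇒ 0;  out=∅∪out(0)=∅
  fail(6) 'b': from fail(0)=0 chase 'b': 0 ⇒ 0;  out=∅∪out(0)=∅
  fail(3) 'ab': from fail(2)=0 chase 'b': 0 ⇒ 6;  out=∅∪out(6)=∅
  fail(7) 'ba': from fail(6)=0 chase 'a': 0 ⇒ 2;  out=∅∪out(2)=∅
  fail(9) 'bb': from fail(6)=0 chase 'b': 0 ⇒ 6;  out=∅∪out(6)=∅
  fail(4) 'abb': from fail(3)=6 chase 'b': 6 ⇒ 9;  out=∅∪out(9)=∅
  fail(8) 'bab': from fail(7)=2 chase 'b': 2 ⇒ 3;  out={2}∪out(3)={2}
  fail(10) 'bbb': from fail(9)=6 chase 'b': 6 ⇒ 9;  out={3}∪out(9)={3}
  fail(5) 'abbb': from fail(4)=9 chase 'b': 9 ⇒ 10;  out={1}∪out(10)={1,3}

Text stream:
pos 0 'b': at 6
pos 1 'b': at 9
pos 2 'b': at 10  → match P3@[0:2]
pos 3 'c': at 1 (via fail)  → match P0@[3:3]
pos 4 'b': at 6 (via fail)
pos 5 'a': at 7
pos 6 'b': at 8  → match P2@[4:6]
pos 7 'c': at 1 (via fail)  → match P0@[7:7]
pos 8 'c': at 1 (via fail)  → match P0@[8:8]
pos 9 'a': at 2 (via fail)
pos 10 'a': at 2 (via fail)
pos 11 'b': at 3
pos 12 'b': at 4
pos 13 'b': at 5  → match P1@[10:13],P3@[11:13]
pos 14 'b': at 10 (via fail)  → match P3@[12:14]
pos 15 'a': at 7 (via fail)
pos 16 'b': at 8  → match P2@[14:16]
pos 17 'a': at 7 (via fail)
pos 18 'b': at 8  → match P2@[16:18]
pos 19 'b': at 4 (via fail)
pos 20 'b': at 5  → match P1@[17:20],P3@[18:20]
pos 21 'c': at 1 (via fail)  → match P0@[21:21]
pos 22 'b': at 6 (via fail)
pos 23 'a': at 7
pos 24 'b': at 8  → match P2@[22:24]
pos 25 'a': at 7 (via fail)
pos 26 'b': at 8  → match P2@[24:26]
pos 27 'b': at 4 (via fail)
pos 28 'b': at 5  → match P1@[25:28],P3@[26:28]
pos 29 'c': at 1 (via fail)  → match P0@[29:29]
pos 30 'b': at 6 (via fail)
pos 31 'a': at 7
pos 32 'b': at 8  → match P2@[30:32]
pos 33 'b': at 4 (via fail)
pos 34 'b': at 5  → match P1@[31:34],P3@[32:34]
pos 35 'a': at 7 (via fail)
pos 36 'b': at 8  → match P2@[34:36]
pos 37 'b': at 4 (via fail)
pos 38 'a': at 7 (via fail)
pos 39 'b': at 8  → match P2@[37:39]
pos 40 'a': at 7 (via fail)
pos 41 'b': at 8  → match P2@[39:41]
pos 42 'b': at 4 (via fail)
pos 43 'b': at 5  → match P1@[40:43],P3@[41:43]
pos 44 'a': at 7 (via fail)
pos 45 'b': at 8  → match P2@[43:45]
pos 46 'b': at 4 (via fail)
pos 47 'b': at 5  → match P1@[44:47],P3@[45:47]
pos 48 'c': at 1 (via fail)  → match P0@[48:48]
pos 49 'b': at 6 (via fail)
pos 50 'a': at 7
pos 51 'b': at 8  → match P2@[49:51]
pos 52 'b': at 4 (via fail)
pos 53 'b': at 5  → match P1@[50:53],P3@[51:53]
pos 54 'a': at 7 (via fail)
pos 55 'b': at 8  → match P2@[53:55]
pos 56 'b': at 4 (via fail)
pos 57 'b': at 5  → match P1@[54:57],P3@[55:57]
pos 58 'b': at 10 (via fail)  → match P3@[56:58]
pos 59 'b': at 10 (via fail)  → match P3@[57:59]
pos 60 'b': at 10 (via fail)  → match P3@[58:60]
pos 61 'b': at 10 (via fail)  → match P3@[59:61]
pos 62 'b': at 10 (via fail)  → match P3@[60:62]
pos 63 'a': at 7 (via fail)
pos 64 'b': at 8  → match P2@[62:64]
pos 65 'b': at 4 (via fail)
pos 66 'a': at 7 (via fail)
pos 67 'b': at 8  → match P2@[65:67]
pos 68 'c': at 1 (via fail)  → match P0@[68:68]
pos 69 'b': at 6 (via fail)
pos 70 'b': at 9
pos 71 'b': at 10  → match P3@[69:71]
pos 72 'a': at 7 (via fail)
pos 73 'b': at 8  → match P2@[71:73]
pos 74 'b': at 4 (via fail)
pos 75 'c': at 1 (via fail)  → match P0@[75:75]
pos 76 'a': at 2 (via fail)
pos 77 'a': at 2 (via fail)
pos 78 'a': at 2 (via fail)

All matches (sorted): [[2,3],[3,0],[6,2],[7,0],[8,0],[13,1],[13,3],[14,3],[16,2],[18,2],[20,1],[20,3],[21,0],[24,2],[26,2],[28,1],[28,3],[29,0],[32,2],[34,1],[34,3],[36,2],[39,2],[41,2],[43,1],[43,3],[45,2],[47,1],[47,3],[48,0],[51,2],[53,1],[53,3],[55,2],[57,1],[57,3],[58,3],[59,3],[60,3],[61,3],[62,3],[64,2],[67,2],[68,0],[71,3],[73,2],[75,0]]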